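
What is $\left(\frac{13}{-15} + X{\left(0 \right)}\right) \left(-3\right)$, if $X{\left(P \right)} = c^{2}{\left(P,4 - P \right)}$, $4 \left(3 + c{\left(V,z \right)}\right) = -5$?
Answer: $- \frac{4127}{80} \approx -51.588$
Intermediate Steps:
$c{\left(V,z \right)} = - \frac{17}{4}$ ($c{\left(V,z \right)} = -3 + \frac{1}{4} \left(-5\right) = -3 - \frac{5}{4} = - \frac{17}{4}$)
$X{\left(P \right)} = \frac{289}{16}$ ($X{\left(P \right)} = \left(- \frac{17}{4}\right)^{2} = \frac{289}{16}$)
$\left(\frac{13}{-15} + X{\left(0 \right)}\right) \left(-3\right) = \left(\frac{13}{-15} + \frac{289}{16}\right) \left(-3\right) = \left(13 \left(- \frac{1}{15}\right) + \frac{289}{16}\right) \left(-3\right) = \left(- \frac{13}{15} + \frac{289}{16}\right) \left(-3\right) = \frac{4127}{240} \left(-3\right) = - \frac{4127}{80}$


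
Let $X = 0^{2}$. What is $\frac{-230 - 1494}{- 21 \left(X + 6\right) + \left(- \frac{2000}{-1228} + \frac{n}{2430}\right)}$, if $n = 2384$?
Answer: $\frac{321530310}{23012593} \approx 13.972$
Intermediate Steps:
$X = 0$
$\frac{-230 - 1494}{- 21 \left(X + 6\right) + \left(- \frac{2000}{-1228} + \frac{n}{2430}\right)} = \frac{-230 - 1494}{- 21 \left(0 + 6\right) + \left(- \frac{2000}{-1228} + \frac{2384}{2430}\right)} = - \frac{1724}{\left(-21\right) 6 + \left(\left(-2000\right) \left(- \frac{1}{1228}\right) + 2384 \cdot \frac{1}{2430}\right)} = - \frac{1724}{-126 + \left(\frac{500}{307} + \frac{1192}{1215}\right)} = - \frac{1724}{-126 + \frac{973444}{373005}} = - \frac{1724}{- \frac{46025186}{373005}} = \left(-1724\right) \left(- \frac{373005}{46025186}\right) = \frac{321530310}{23012593}$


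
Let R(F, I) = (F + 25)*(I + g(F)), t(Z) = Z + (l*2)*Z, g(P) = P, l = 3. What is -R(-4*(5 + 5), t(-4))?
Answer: -1020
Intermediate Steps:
t(Z) = 7*Z (t(Z) = Z + (3*2)*Z = Z + 6*Z = 7*Z)
R(F, I) = (25 + F)*(F + I) (R(F, I) = (F + 25)*(I + F) = (25 + F)*(F + I))
-R(-4*(5 + 5), t(-4)) = -((-4*(5 + 5))² + 25*(-4*(5 + 5)) + 25*(7*(-4)) + (-4*(5 + 5))*(7*(-4))) = -((-4*10)² + 25*(-4*10) + 25*(-28) - 4*10*(-28)) = -((-40)² + 25*(-40) - 700 - 40*(-28)) = -(1600 - 1000 - 700 + 1120) = -1*1020 = -1020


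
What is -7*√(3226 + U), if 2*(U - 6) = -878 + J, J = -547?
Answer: -7*√10078/2 ≈ -351.36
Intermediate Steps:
U = -1413/2 (U = 6 + (-878 - 547)/2 = 6 + (½)*(-1425) = 6 - 1425/2 = -1413/2 ≈ -706.50)
-7*√(3226 + U) = -7*√(3226 - 1413/2) = -7*√10078/2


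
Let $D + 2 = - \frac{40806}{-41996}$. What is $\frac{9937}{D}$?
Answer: $- \frac{208657126}{21593} \approx -9663.2$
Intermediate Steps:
$D = - \frac{21593}{20998}$ ($D = -2 - \frac{40806}{-41996} = -2 - - \frac{20403}{20998} = -2 + \frac{20403}{20998} = - \frac{21593}{20998} \approx -1.0283$)
$\frac{9937}{D} = \frac{9937}{- \frac{21593}{20998}} = 9937 \left(- \frac{20998}{21593}\right) = - \frac{208657126}{21593}$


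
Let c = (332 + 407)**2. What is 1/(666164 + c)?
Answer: 1/1212285 ≈ 8.2489e-7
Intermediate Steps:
c = 546121 (c = 739**2 = 546121)
1/(666164 + c) = 1/(666164 + 546121) = 1/1212285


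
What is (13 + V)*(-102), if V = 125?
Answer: -14076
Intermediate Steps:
(13 + V)*(-102) = (13 + 125)*(-102) = 138*(-102) = -14076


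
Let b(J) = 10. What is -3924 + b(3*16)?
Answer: -3914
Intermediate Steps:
-3924 + b(3*16) = -3924 + 10 = -3914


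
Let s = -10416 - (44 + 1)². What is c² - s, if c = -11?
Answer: 12562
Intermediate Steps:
s = -12441 (s = -10416 - 1*45² = -10416 - 1*2025 = -10416 - 2025 = -12441)
c² - s = (-11)² - 1*(-12441) = 121 + 12441 = 12562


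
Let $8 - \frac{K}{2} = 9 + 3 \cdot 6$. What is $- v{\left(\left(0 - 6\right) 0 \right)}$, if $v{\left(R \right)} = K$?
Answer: $38$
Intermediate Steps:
$K = -38$ ($K = 16 - 2 \left(9 + 3 \cdot 6\right) = 16 - 2 \left(9 + 18\right) = 16 - 54 = -38$)
$v{\left(R \right)} = -38$
$- v{\left(\left(0 - 6\right) 0 \right)} = \left(-1\right) \left(-38\right) = 38$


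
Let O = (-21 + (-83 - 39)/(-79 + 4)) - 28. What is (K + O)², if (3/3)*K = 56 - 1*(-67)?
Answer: 32171584/5625 ≈ 5719.4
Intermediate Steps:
K = 123 (K = 56 - 1*(-67) = 56 + 67 = 123)
O = -3553/75 (O = (-21 - 122/(-75)) - 28 = (-21 - 122*(-1/75)) - 28 = (-21 + 122/75) - 28 = -1453/75 - 28 = -3553/75 ≈ -47.373)
(K + O)² = (123 - 3553/75)² = (5672/75)² = 32171584/5625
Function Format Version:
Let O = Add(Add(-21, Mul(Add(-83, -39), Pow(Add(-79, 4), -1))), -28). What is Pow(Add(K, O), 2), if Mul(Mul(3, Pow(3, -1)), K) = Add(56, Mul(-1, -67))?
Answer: Rational(32171584, 5625) ≈ 5719.4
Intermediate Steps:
K = 123 (K = Add(56, Mul(-1, -67)) = Add(56, 67) = 123)
O = Rational(-3553, 75) (O = Add(Add(-21, Mul(-122, Pow(-75, -1))), -28) = Add(Add(-21, Mul(-122, Rational(-1, 75))), -28) = Add(Add(-21, Rational(122, 75)), -28) = Add(Rational(-1453, 75), -28) = Rational(-3553, 75) ≈ -47.373)
Pow(Add(K, O), 2) = Pow(Add(123, Rational(-3553, 75)), 2) = Pow(Rational(5672, 75), 2) = Rational(32171584, 5625)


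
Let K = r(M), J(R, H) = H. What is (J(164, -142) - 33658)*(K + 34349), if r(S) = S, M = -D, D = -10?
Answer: -1161334200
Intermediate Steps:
M = 10 (M = -1*(-10) = 10)
K = 10
(J(164, -142) - 33658)*(K + 34349) = (-142 - 33658)*(10 + 34349) = -33800*34359 = -1161334200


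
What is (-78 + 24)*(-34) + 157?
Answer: 1993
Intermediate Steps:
(-78 + 24)*(-34) + 157 = -54*(-34) + 157 = 1836 + 157 = 1993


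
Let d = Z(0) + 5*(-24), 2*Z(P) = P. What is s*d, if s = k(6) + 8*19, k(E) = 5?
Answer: -18840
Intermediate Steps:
Z(P) = P/2
s = 157 (s = 5 + 8*19 = 5 + 152 = 157)
d = -120 (d = (½)*0 + 5*(-24) = 0 - 120 = -120)
s*d = 157*(-120) = -18840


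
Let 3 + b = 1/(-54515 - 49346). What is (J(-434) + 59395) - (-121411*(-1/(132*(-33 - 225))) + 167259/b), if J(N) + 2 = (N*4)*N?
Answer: 1152087107219267/1326413088 ≈ 8.6857e+5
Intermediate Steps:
J(N) = -2 + 4*N² (J(N) = -2 + (N*4)*N = -2 + (4*N)*N = -2 + 4*N²)
b = -311584/103861 (b = -3 + 1/(-54515 - 49346) = -3 + 1/(-103861) = -3 - 1/103861 = -311584/103861 ≈ -3.0000)
(J(-434) + 59395) - (-121411*(-1/(132*(-33 - 225))) + 167259/b) = ((-2 + 4*(-434)²) + 59395) - (-121411*(-1/(132*(-33 - 225))) + 167259/(-311584/103861)) = ((-2 + 4*188356) + 59395) - (-121411/((-132*(-258))) + 167259*(-103861/311584)) = ((-2 + 753424) + 59395) - (-121411/34056 - 17371686999/311584) = (753422 + 59395) - (-121411*1/34056 - 17371686999/311584) = 812817 - (-121411/34056 - 17371686999/311584) = 812817 - 1*(-73956000270371/1326413088) = 812817 + 73956000270371/1326413088 = 1152087107219267/1326413088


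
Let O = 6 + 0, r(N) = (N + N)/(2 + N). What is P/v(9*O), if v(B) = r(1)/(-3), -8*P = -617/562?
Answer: -5553/8992 ≈ -0.61755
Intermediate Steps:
r(N) = 2*N/(2 + N) (r(N) = (2*N)/(2 + N) = 2*N/(2 + N))
O = 6
P = 617/4496 (P = -(-617)/(8*562) = -⅛*(-617/562) = 617/4496 ≈ 0.13723)
v(B) = -2/9 (v(B) = (2*1/(2 + 1))/(-3) = (2*1/3)*(-⅓) = (2*1*(⅓))*(-⅓) = (⅔)*(-⅓) = -2/9)
P/v(9*O) = 617/(4496*(-2/9)) = (617/4496)*(-9/2) = -5553/8992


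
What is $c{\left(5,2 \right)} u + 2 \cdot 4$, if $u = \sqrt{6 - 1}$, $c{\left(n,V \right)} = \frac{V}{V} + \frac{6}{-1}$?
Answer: $8 - 5 \sqrt{5} \approx -3.1803$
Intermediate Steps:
$c{\left(n,V \right)} = -5$ ($c{\left(n,V \right)} = 1 + 6 \left(-1\right) = 1 - 6 = -5$)
$u = \sqrt{5} \approx 2.2361$
$c{\left(5,2 \right)} u + 2 \cdot 4 = - 5 \sqrt{5} + 2 \cdot 4 = - 5 \sqrt{5} + 8 = 8 - 5 \sqrt{5}$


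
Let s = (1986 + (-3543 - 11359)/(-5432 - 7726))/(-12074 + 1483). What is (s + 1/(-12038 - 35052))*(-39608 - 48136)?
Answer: 529641274103008/32168097255 ≈ 16465.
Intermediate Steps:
s = -13073345/69678189 (s = (1986 - 14902/(-13158))/(-10591) = (1986 - 14902*(-1/13158))*(-1/10591) = (1986 + 7451/6579)*(-1/10591) = (13073345/6579)*(-1/10591) = -13073345/69678189 ≈ -0.18762)
(s + 1/(-12038 - 35052))*(-39608 - 48136) = (-13073345/69678189 + 1/(-12038 - 35052))*(-39608 - 48136) = (-13073345/69678189 + 1/(-47090))*(-87744) = (-13073345/69678189 - 1/47090)*(-87744) = -36217264367/193008583530*(-87744) = 529641274103008/32168097255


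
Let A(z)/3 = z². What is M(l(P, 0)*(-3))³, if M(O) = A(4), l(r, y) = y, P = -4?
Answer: 110592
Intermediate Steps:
A(z) = 3*z²
M(O) = 48 (M(O) = 3*4² = 3*16 = 48)
M(l(P, 0)*(-3))³ = 48³ = 110592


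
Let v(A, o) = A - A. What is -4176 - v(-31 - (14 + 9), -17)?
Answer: -4176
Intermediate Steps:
v(A, o) = 0
-4176 - v(-31 - (14 + 9), -17) = -4176 - 1*0 = -4176 + 0 = -4176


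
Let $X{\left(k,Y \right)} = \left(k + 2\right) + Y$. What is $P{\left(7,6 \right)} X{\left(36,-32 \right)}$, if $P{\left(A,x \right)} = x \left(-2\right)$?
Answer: $-72$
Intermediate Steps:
$P{\left(A,x \right)} = - 2 x$
$X{\left(k,Y \right)} = 2 + Y + k$ ($X{\left(k,Y \right)} = \left(2 + k\right) + Y = 2 + Y + k$)
$P{\left(7,6 \right)} X{\left(36,-32 \right)} = \left(-2\right) 6 \left(2 - 32 + 36\right) = \left(-12\right) 6 = -72$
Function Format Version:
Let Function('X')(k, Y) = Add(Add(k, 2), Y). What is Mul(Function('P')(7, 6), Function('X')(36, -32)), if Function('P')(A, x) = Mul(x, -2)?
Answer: -72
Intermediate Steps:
Function('P')(A, x) = Mul(-2, x)
Function('X')(k, Y) = Add(2, Y, k) (Function('X')(k, Y) = Add(Add(2, k), Y) = Add(2, Y, k))
Mul(Function('P')(7, 6), Function('X')(36, -32)) = Mul(Mul(-2, 6), Add(2, -32, 36)) = Mul(-12, 6) = -72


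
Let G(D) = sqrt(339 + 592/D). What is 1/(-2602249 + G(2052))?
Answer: -1334953737/3473882026980458 - 3*sqrt(9921135)/3473882026980458 ≈ -3.8429e-7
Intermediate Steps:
1/(-2602249 + G(2052)) = 1/(-2602249 + sqrt(339 + 592/2052)) = 1/(-2602249 + sqrt(339 + 592*(1/2052))) = 1/(-2602249 + sqrt(339 + 148/513)) = 1/(-2602249 + sqrt(174055/513)) = 1/(-2602249 + sqrt(9921135)/171)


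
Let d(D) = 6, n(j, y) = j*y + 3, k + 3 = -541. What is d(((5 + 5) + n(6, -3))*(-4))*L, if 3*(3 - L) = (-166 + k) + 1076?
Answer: -714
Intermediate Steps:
k = -544 (k = -3 - 541 = -544)
n(j, y) = 3 + j*y
L = -119 (L = 3 - ((-166 - 544) + 1076)/3 = 3 - (-710 + 1076)/3 = 3 - ⅓*366 = 3 - 122 = -119)
d(((5 + 5) + n(6, -3))*(-4))*L = 6*(-119) = -714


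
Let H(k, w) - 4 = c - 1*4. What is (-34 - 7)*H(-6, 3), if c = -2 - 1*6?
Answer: 328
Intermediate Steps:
c = -8 (c = -2 - 6 = -8)
H(k, w) = -8 (H(k, w) = 4 + (-8 - 1*4) = 4 + (-8 - 4) = 4 - 12 = -8)
(-34 - 7)*H(-6, 3) = (-34 - 7)*(-8) = -41*(-8) = 328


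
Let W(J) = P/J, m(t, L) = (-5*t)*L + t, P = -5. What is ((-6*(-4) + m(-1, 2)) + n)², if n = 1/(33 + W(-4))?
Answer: 20475625/18769 ≈ 1090.9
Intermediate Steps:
m(t, L) = t - 5*L*t (m(t, L) = -5*L*t + t = t - 5*L*t)
W(J) = -5/J
n = 4/137 (n = 1/(33 - 5/(-4)) = 1/(33 - 5*(-¼)) = 1/(33 + 5/4) = 1/(137/4) = 4/137 ≈ 0.029197)
((-6*(-4) + m(-1, 2)) + n)² = ((-6*(-4) - (1 - 5*2)) + 4/137)² = ((24 - (1 - 10)) + 4/137)² = ((24 - 1*(-9)) + 4/137)² = ((24 + 9) + 4/137)² = (33 + 4/137)² = (4525/137)² = 20475625/18769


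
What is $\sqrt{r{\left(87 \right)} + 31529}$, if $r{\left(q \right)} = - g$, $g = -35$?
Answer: $2 \sqrt{7891} \approx 177.66$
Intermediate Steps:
$r{\left(q \right)} = 35$ ($r{\left(q \right)} = \left(-1\right) \left(-35\right) = 35$)
$\sqrt{r{\left(87 \right)} + 31529} = \sqrt{35 + 31529} = \sqrt{31564} = 2 \sqrt{7891}$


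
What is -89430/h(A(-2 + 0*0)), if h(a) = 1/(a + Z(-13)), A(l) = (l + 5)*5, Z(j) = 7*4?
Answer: -3845490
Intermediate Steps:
Z(j) = 28
A(l) = 25 + 5*l (A(l) = (5 + l)*5 = 25 + 5*l)
h(a) = 1/(28 + a) (h(a) = 1/(a + 28) = 1/(28 + a))
-89430/h(A(-2 + 0*0)) = -(4739790 + 447150*(-2 + 0*0)) = -(4739790 + 447150*(-2 + 0)) = -(4739790 - 894300) = -89430/(1/(28 + (25 - 10))) = -89430/(1/(28 + 15)) = -89430/(1/43) = -89430/1/43 = -89430*43 = -3845490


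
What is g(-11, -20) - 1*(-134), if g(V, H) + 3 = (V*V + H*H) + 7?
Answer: 659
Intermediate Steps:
g(V, H) = 4 + H**2 + V**2 (g(V, H) = -3 + ((V*V + H*H) + 7) = -3 + ((V**2 + H**2) + 7) = -3 + ((H**2 + V**2) + 7) = -3 + (7 + H**2 + V**2) = 4 + H**2 + V**2)
g(-11, -20) - 1*(-134) = (4 + (-20)**2 + (-11)**2) - 1*(-134) = (4 + 400 + 121) + 134 = 525 + 134 = 659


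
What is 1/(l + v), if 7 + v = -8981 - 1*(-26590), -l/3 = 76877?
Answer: -1/213029 ≈ -4.6942e-6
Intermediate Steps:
l = -230631 (l = -3*76877 = -230631)
v = 17602 (v = -7 + (-8981 - 1*(-26590)) = -7 + (-8981 + 26590) = -7 + 17609 = 17602)
1/(l + v) = 1/(-230631 + 17602) = 1/(-213029) = -1/213029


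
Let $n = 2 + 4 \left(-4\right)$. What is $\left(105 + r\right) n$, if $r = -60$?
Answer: $-630$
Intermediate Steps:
$n = -14$ ($n = 2 - 16 = -14$)
$\left(105 + r\right) n = \left(105 - 60\right) \left(-14\right) = 45 \left(-14\right) = -630$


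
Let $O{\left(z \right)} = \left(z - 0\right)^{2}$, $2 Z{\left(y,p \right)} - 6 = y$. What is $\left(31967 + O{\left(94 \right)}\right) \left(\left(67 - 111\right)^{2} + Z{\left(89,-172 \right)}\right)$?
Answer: $\frac{161865501}{2} \approx 8.0933 \cdot 10^{7}$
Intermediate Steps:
$Z{\left(y,p \right)} = 3 + \frac{y}{2}$
$O{\left(z \right)} = z^{2}$ ($O{\left(z \right)} = \left(z + 0\right)^{2} = z^{2}$)
$\left(31967 + O{\left(94 \right)}\right) \left(\left(67 - 111\right)^{2} + Z{\left(89,-172 \right)}\right) = \left(31967 + 94^{2}\right) \left(\left(67 - 111\right)^{2} + \left(3 + \frac{1}{2} \cdot 89\right)\right) = \left(31967 + 8836\right) \left(\left(-44\right)^{2} + \left(3 + \frac{89}{2}\right)\right) = 40803 \left(1936 + \frac{95}{2}\right) = 40803 \cdot \frac{3967}{2} = \frac{161865501}{2}$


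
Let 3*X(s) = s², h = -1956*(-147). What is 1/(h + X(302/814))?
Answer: 496947/142888187605 ≈ 3.4779e-6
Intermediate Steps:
h = 287532
X(s) = s²/3
1/(h + X(302/814)) = 1/(287532 + (302/814)²/3) = 1/(287532 + (302*(1/814))²/3) = 1/(287532 + (151/407)²/3) = 1/(287532 + (⅓)*(22801/165649)) = 1/(287532 + 22801/496947) = 1/(142888187605/496947) = 496947/142888187605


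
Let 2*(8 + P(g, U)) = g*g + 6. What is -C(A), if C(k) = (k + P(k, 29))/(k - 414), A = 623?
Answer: -389365/418 ≈ -931.50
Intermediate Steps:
P(g, U) = -5 + g²/2 (P(g, U) = -8 + (g*g + 6)/2 = -8 + (g² + 6)/2 = -8 + (6 + g²)/2 = -8 + (3 + g²/2) = -5 + g²/2)
C(k) = (-5 + k + k²/2)/(-414 + k) (C(k) = (k + (-5 + k²/2))/(k - 414) = (-5 + k + k²/2)/(-414 + k))
-C(A) = -(-5 + 623 + (½)*623²)/(-414 + 623) = -(-5 + 623 + (½)*388129)/209 = -(-5 + 623 + 388129/2)/209 = -389365/(209*2) = -1*389365/418 = -389365/418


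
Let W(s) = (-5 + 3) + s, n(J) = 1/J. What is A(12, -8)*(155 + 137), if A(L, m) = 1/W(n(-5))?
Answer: -1460/11 ≈ -132.73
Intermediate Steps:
W(s) = -2 + s
A(L, m) = -5/11 (A(L, m) = 1/(-2 + 1/(-5)) = 1/(-2 - 1/5) = 1/(-11/5) = -5/11)
A(12, -8)*(155 + 137) = -5*(155 + 137)/11 = -5/11*292 = -1460/11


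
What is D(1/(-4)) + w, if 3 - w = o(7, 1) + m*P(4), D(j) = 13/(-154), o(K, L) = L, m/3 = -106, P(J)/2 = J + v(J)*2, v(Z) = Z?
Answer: 1175623/154 ≈ 7633.9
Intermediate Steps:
P(J) = 6*J (P(J) = 2*(J + J*2) = 2*(J + 2*J) = 2*(3*J) = 6*J)
m = -318 (m = 3*(-106) = -318)
D(j) = -13/154 (D(j) = 13*(-1/154) = -13/154)
w = 7634 (w = 3 - (1 - 1908*4) = 3 - (1 - 318*24) = 3 - (1 - 7632) = 3 - 1*(-7631) = 3 + 7631 = 7634)
D(1/(-4)) + w = -13/154 + 7634 = 1175623/154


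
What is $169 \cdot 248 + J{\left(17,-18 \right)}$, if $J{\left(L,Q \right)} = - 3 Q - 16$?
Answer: $41950$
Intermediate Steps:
$J{\left(L,Q \right)} = -16 - 3 Q$
$169 \cdot 248 + J{\left(17,-18 \right)} = 169 \cdot 248 - -38 = 41912 + \left(-16 + 54\right) = 41912 + 38 = 41950$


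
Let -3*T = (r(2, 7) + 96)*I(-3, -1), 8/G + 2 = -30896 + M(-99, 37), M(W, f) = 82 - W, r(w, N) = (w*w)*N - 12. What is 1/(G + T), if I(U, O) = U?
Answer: 30717/3440296 ≈ 0.0089286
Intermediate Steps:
r(w, N) = -12 + N*w² (r(w, N) = w²*N - 12 = N*w² - 12 = -12 + N*w²)
G = -8/30717 (G = 8/(-2 + (-30896 + (82 - 1*(-99)))) = 8/(-2 + (-30896 + (82 + 99))) = 8/(-2 + (-30896 + 181)) = 8/(-2 - 30715) = 8/(-30717) = 8*(-1/30717) = -8/30717 ≈ -0.00026044)
T = 112 (T = -((-12 + 7*2²) + 96)*(-3)/3 = -((-12 + 7*4) + 96)*(-3)/3 = -((-12 + 28) + 96)*(-3)/3 = -(16 + 96)*(-3)/3 = -112*(-3)/3 = -⅓*(-336) = 112)
1/(G + T) = 1/(-8/30717 + 112) = 1/(3440296/30717) = 30717/3440296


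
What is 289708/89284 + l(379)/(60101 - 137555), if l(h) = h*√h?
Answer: 72427/22321 - 379*√379/77454 ≈ 3.1495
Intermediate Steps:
l(h) = h^(3/2)
289708/89284 + l(379)/(60101 - 137555) = 289708/89284 + 379^(3/2)/(60101 - 137555) = 289708*(1/89284) + (379*√379)/(-77454) = 72427/22321 + (379*√379)*(-1/77454) = 72427/22321 - 379*√379/77454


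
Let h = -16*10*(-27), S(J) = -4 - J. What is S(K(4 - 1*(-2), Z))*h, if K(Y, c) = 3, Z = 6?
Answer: -30240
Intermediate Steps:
h = 4320 (h = -160*(-27) = 4320)
S(K(4 - 1*(-2), Z))*h = (-4 - 1*3)*4320 = (-4 - 3)*4320 = -7*4320 = -30240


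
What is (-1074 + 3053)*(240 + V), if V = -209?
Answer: 61349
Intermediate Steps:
(-1074 + 3053)*(240 + V) = (-1074 + 3053)*(240 - 209) = 1979*31 = 61349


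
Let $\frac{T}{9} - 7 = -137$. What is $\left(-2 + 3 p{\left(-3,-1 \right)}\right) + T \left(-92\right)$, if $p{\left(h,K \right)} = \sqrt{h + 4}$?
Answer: $107641$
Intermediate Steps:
$p{\left(h,K \right)} = \sqrt{4 + h}$
$T = -1170$ ($T = 63 + 9 \left(-137\right) = 63 - 1233 = -1170$)
$\left(-2 + 3 p{\left(-3,-1 \right)}\right) + T \left(-92\right) = \left(-2 + 3 \sqrt{4 - 3}\right) - -107640 = \left(-2 + 3 \sqrt{1}\right) + 107640 = \left(-2 + 3 \cdot 1\right) + 107640 = \left(-2 + 3\right) + 107640 = 1 + 107640 = 107641$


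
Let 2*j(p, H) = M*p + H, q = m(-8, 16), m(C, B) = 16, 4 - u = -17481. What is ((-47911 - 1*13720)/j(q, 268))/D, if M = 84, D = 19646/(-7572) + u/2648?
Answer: -154467747492/8097661559 ≈ -19.076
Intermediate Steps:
u = 17485 (u = 4 - 1*(-17481) = 4 + 17481 = 17485)
D = 20093453/5012664 (D = 19646/(-7572) + 17485/2648 = 19646*(-1/7572) + 17485*(1/2648) = -9823/3786 + 17485/2648 = 20093453/5012664 ≈ 4.0085)
q = 16
j(p, H) = H/2 + 42*p (j(p, H) = (84*p + H)/2 = (H + 84*p)/2 = H/2 + 42*p)
((-47911 - 1*13720)/j(q, 268))/D = ((-47911 - 1*13720)/((½)*268 + 42*16))/(20093453/5012664) = ((-47911 - 13720)/(134 + 672))*(5012664/20093453) = -61631/806*(5012664/20093453) = -61631*1/806*(5012664/20093453) = -61631/806*5012664/20093453 = -154467747492/8097661559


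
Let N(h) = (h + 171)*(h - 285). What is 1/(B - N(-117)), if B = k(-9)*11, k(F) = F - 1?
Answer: 1/21598 ≈ 4.6301e-5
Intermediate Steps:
k(F) = -1 + F
N(h) = (-285 + h)*(171 + h) (N(h) = (171 + h)*(-285 + h) = (-285 + h)*(171 + h))
B = -110 (B = (-1 - 9)*11 = -10*11 = -110)
1/(B - N(-117)) = 1/(-110 - (-48735 + (-117)² - 114*(-117))) = 1/(-110 - (-48735 + 13689 + 13338)) = 1/(-110 - 1*(-21708)) = 1/(-110 + 21708) = 1/21598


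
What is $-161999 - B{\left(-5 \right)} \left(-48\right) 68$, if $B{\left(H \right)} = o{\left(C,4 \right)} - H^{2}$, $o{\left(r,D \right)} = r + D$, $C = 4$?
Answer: $-217487$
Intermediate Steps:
$o{\left(r,D \right)} = D + r$
$B{\left(H \right)} = 8 - H^{2}$ ($B{\left(H \right)} = \left(4 + 4\right) - H^{2} = 8 - H^{2}$)
$-161999 - B{\left(-5 \right)} \left(-48\right) 68 = -161999 - \left(8 - \left(-5\right)^{2}\right) \left(-48\right) 68 = -161999 - \left(8 - 25\right) \left(-48\right) 68 = -161999 - \left(-17\right) \left(-48\right) 68 = -161999 - 816 \cdot 68 = -161999 - 55488 = -217487$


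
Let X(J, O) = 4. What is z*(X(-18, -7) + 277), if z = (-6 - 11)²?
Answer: 81209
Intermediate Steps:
z = 289 (z = (-17)² = 289)
z*(X(-18, -7) + 277) = 289*(4 + 277) = 289*281 = 81209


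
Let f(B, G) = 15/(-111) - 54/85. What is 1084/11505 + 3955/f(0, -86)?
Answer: -143102028343/27876615 ≈ -5133.4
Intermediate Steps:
f(B, G) = -2423/3145 (f(B, G) = 15*(-1/111) - 54*1/85 = -5/37 - 54/85 = -2423/3145)
1084/11505 + 3955/f(0, -86) = 1084/11505 + 3955/(-2423/3145) = 1084*(1/11505) + 3955*(-3145/2423) = 1084/11505 - 12438475/2423 = -143102028343/27876615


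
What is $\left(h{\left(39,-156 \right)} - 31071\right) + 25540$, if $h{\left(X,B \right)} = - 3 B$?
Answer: $-5063$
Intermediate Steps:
$\left(h{\left(39,-156 \right)} - 31071\right) + 25540 = \left(\left(-3\right) \left(-156\right) - 31071\right) + 25540 = \left(468 - 31071\right) + 25540 = -30603 + 25540 = -5063$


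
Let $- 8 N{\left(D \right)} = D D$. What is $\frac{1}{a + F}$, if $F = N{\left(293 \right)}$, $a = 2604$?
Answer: $- \frac{8}{65017} \approx -0.00012304$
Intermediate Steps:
$N{\left(D \right)} = - \frac{D^{2}}{8}$ ($N{\left(D \right)} = - \frac{D D}{8} = - \frac{D^{2}}{8}$)
$F = - \frac{85849}{8}$ ($F = - \frac{293^{2}}{8} = \left(- \frac{1}{8}\right) 85849 = - \frac{85849}{8} \approx -10731.0$)
$\frac{1}{a + F} = \frac{1}{2604 - \frac{85849}{8}} = \frac{1}{- \frac{65017}{8}} = - \frac{8}{65017}$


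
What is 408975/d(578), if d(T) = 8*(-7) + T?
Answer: 136325/174 ≈ 783.48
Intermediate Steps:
d(T) = -56 + T
408975/d(578) = 408975/(-56 + 578) = 408975/522 = 408975*(1/522) = 136325/174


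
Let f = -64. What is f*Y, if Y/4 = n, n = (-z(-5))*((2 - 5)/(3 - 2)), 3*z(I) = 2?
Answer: -512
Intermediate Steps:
z(I) = 2/3 (z(I) = (1/3)*2 = 2/3)
n = 2 (n = (-1*2/3)*((2 - 5)/(3 - 2)) = -(-2)/1 = -(-2) = -2/3*(-3) = 2)
Y = 8 (Y = 4*2 = 8)
f*Y = -64*8 = -512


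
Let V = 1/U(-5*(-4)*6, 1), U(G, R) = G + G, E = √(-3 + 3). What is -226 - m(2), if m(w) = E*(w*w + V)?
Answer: -226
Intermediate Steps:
E = 0 (E = √0 = 0)
U(G, R) = 2*G
V = 1/240 (V = 1/(2*(-5*(-4)*6)) = 1/(2*(20*6)) = 1/(2*120) = 1/240 ≈ 0.0041667)
m(w) = 0 (m(w) = 0*(w*w + 1/240) = 0*(w² + 1/240) = 0*(1/240 + w²) = 0)
-226 - m(2) = -226 - 1*0 = -226 + 0 = -226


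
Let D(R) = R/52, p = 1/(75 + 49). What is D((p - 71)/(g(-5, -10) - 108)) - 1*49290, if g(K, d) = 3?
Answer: -33371292797/677040 ≈ -49290.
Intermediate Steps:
p = 1/124 ≈ 0.0080645
D(R) = R/52 (D(R) = R*(1/52) = R/52)
D((p - 71)/(g(-5, -10) - 108)) - 1*49290 = ((1/124 - 71)/(3 - 108))/52 - 1*49290 = (-8803/124/(-105))/52 - 49290 = (-8803/124*(-1/105))/52 - 49290 = (1/52)*(8803/13020) - 49290 = 8803/677040 - 49290 = -33371292797/677040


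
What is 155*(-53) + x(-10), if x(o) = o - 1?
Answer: -8226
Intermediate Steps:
x(o) = -1 + o
155*(-53) + x(-10) = 155*(-53) + (-1 - 10) = -8215 - 11 = -8226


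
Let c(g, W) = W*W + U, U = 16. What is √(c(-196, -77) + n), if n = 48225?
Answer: √54170 ≈ 232.74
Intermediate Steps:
c(g, W) = 16 + W² (c(g, W) = W*W + 16 = W² + 16 = 16 + W²)
√(c(-196, -77) + n) = √((16 + (-77)²) + 48225) = √((16 + 5929) + 48225) = √(5945 + 48225) = √54170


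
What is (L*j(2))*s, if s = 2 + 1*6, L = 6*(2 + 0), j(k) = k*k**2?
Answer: 768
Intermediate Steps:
j(k) = k**3
L = 12 (L = 6*2 = 12)
s = 8 (s = 2 + 6 = 8)
(L*j(2))*s = (12*2**3)*8 = (12*8)*8 = 96*8 = 768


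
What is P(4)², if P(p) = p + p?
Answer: 64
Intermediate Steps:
P(p) = 2*p
P(4)² = (2*4)² = 8² = 64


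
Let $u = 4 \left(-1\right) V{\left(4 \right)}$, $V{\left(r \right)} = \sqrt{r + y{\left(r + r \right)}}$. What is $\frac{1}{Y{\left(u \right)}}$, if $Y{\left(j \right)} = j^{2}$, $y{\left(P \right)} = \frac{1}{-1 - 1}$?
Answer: $\frac{1}{56} \approx 0.017857$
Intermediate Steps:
$y{\left(P \right)} = - \frac{1}{2}$ ($y{\left(P \right)} = \frac{1}{-2} = - \frac{1}{2}$)
$V{\left(r \right)} = \sqrt{- \frac{1}{2} + r}$ ($V{\left(r \right)} = \sqrt{r - \frac{1}{2}} = \sqrt{- \frac{1}{2} + r}$)
$u = - 2 \sqrt{14}$ ($u = 4 \left(-1\right) \frac{\sqrt{-2 + 4 \cdot 4}}{2} = - 4 \frac{\sqrt{-2 + 16}}{2} = - 4 \frac{\sqrt{14}}{2} = - 2 \sqrt{14} \approx -7.4833$)
$\frac{1}{Y{\left(u \right)}} = \frac{1}{\left(- 2 \sqrt{14}\right)^{2}} = \frac{1}{56}$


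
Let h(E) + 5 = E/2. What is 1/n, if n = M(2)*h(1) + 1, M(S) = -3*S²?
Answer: 1/55 ≈ 0.018182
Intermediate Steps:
h(E) = -5 + E/2
n = 55 (n = (-3*2²)*(-5 + (½)*1) + 1 = (-3*4)*(-5 + ½) + 1 = -12*(-9/2) + 1 = 54 + 1 = 55)
1/n = 1/55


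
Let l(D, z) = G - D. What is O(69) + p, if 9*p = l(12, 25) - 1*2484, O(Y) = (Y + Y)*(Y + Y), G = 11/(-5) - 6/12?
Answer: 562991/30 ≈ 18766.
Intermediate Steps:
G = -27/10 (G = 11*(-⅕) - 6*1/12 = -11/5 - ½ = -27/10 ≈ -2.7000)
l(D, z) = -27/10 - D
O(Y) = 4*Y² (O(Y) = (2*Y)*(2*Y) = 4*Y²)
p = -8329/30 (p = ((-27/10 - 1*12) - 1*2484)/9 = ((-27/10 - 12) - 2484)/9 = (-147/10 - 2484)/9 = (⅑)*(-24987/10) = -8329/30 ≈ -277.63)
O(69) + p = 4*69² - 8329/30 = 4*4761 - 8329/30 = 19044 - 8329/30 = 562991/30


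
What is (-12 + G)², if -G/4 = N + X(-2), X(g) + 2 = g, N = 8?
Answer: 784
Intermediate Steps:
X(g) = -2 + g
G = -16 (G = -4*(8 + (-2 - 2)) = -4*(8 - 4) = -4*4 = -16)
(-12 + G)² = (-12 - 16)² = (-28)² = 784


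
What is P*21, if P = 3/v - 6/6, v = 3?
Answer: 0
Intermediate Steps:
P = 0 (P = 3/3 - 6/6 = 3*(⅓) - 6*⅙ = 1 - 1 = 0)
P*21 = 0*21 = 0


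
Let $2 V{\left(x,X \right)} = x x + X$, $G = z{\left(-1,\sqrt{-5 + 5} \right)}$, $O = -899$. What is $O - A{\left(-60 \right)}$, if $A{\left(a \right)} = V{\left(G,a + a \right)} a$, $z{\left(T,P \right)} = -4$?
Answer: $-4019$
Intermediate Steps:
$G = -4$
$V{\left(x,X \right)} = \frac{X}{2} + \frac{x^{2}}{2}$ ($V{\left(x,X \right)} = \frac{x x + X}{2} = \frac{x^{2} + X}{2} = \frac{X + x^{2}}{2} = \frac{X}{2} + \frac{x^{2}}{2}$)
$A{\left(a \right)} = a \left(8 + a\right)$ ($A{\left(a \right)} = \left(\frac{a + a}{2} + \frac{\left(-4\right)^{2}}{2}\right) a = \left(\frac{2 a}{2} + \frac{1}{2} \cdot 16\right) a = \left(a + 8\right) a = \left(8 + a\right) a = a \left(8 + a\right)$)
$O - A{\left(-60 \right)} = -899 - - 60 \left(8 - 60\right) = -899 - \left(-60\right) \left(-52\right) = -899 - 3120 = -4019$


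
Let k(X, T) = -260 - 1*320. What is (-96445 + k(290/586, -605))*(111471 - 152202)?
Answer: 3951925275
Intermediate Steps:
k(X, T) = -580 (k(X, T) = -260 - 320 = -580)
(-96445 + k(290/586, -605))*(111471 - 152202) = (-96445 - 580)*(111471 - 152202) = -97025*(-40731) = 3951925275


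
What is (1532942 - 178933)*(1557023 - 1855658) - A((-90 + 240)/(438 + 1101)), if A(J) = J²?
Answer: -106413563545781335/263169 ≈ -4.0435e+11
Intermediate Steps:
(1532942 - 178933)*(1557023 - 1855658) - A((-90 + 240)/(438 + 1101)) = (1532942 - 178933)*(1557023 - 1855658) - ((-90 + 240)/(438 + 1101))² = 1354009*(-298635) - (150/1539)² = -404354477715 - (150*(1/1539))² = -404354477715 - (50/513)² = -404354477715 - 1*2500/263169 = -404354477715 - 2500/263169 = -106413563545781335/263169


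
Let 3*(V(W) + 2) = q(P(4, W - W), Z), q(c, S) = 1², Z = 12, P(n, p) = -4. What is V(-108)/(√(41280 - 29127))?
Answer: -5*√12153/36459 ≈ -0.015118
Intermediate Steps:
q(c, S) = 1
V(W) = -5/3 (V(W) = -2 + (⅓)*1 = -2 + ⅓ = -5/3)
V(-108)/(√(41280 - 29127)) = -5/(3*√(41280 - 29127)) = -5*√12153/12153/3 = -5*√12153/36459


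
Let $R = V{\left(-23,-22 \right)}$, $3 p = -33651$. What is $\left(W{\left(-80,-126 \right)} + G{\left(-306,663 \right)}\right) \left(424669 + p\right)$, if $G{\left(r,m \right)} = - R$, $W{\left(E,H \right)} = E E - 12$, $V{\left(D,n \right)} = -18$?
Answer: $2648573512$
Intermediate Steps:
$p = -11217$ ($p = \frac{1}{3} \left(-33651\right) = -11217$)
$R = -18$
$W{\left(E,H \right)} = -12 + E^{2}$ ($W{\left(E,H \right)} = E^{2} - 12 = -12 + E^{2}$)
$G{\left(r,m \right)} = 18$ ($G{\left(r,m \right)} = \left(-1\right) \left(-18\right) = 18$)
$\left(W{\left(-80,-126 \right)} + G{\left(-306,663 \right)}\right) \left(424669 + p\right) = \left(\left(-12 + \left(-80\right)^{2}\right) + 18\right) \left(424669 - 11217\right) = \left(\left(-12 + 6400\right) + 18\right) 413452 = \left(6388 + 18\right) 413452 = 6406 \cdot 413452 = 2648573512$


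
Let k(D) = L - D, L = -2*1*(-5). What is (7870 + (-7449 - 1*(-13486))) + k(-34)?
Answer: 13951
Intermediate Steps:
L = 10 (L = -2*(-5) = 10)
k(D) = 10 - D
(7870 + (-7449 - 1*(-13486))) + k(-34) = (7870 + (-7449 - 1*(-13486))) + (10 - 1*(-34)) = (7870 + (-7449 + 13486)) + (10 + 34) = (7870 + 6037) + 44 = 13907 + 44 = 13951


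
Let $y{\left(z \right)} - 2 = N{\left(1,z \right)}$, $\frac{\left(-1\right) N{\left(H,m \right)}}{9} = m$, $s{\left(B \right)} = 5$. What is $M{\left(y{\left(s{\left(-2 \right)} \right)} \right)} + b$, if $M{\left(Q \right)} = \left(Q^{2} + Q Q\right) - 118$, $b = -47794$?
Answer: $-44214$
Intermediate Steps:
$N{\left(H,m \right)} = - 9 m$
$y{\left(z \right)} = 2 - 9 z$
$M{\left(Q \right)} = -118 + 2 Q^{2}$ ($M{\left(Q \right)} = \left(Q^{2} + Q^{2}\right) - 118 = 2 Q^{2} - 118 = -118 + 2 Q^{2}$)
$M{\left(y{\left(s{\left(-2 \right)} \right)} \right)} + b = \left(-118 + 2 \left(2 - 45\right)^{2}\right) - 47794 = \left(-118 + 2 \left(-43\right)^{2}\right) - 47794 = \left(-118 + 2 \cdot 1849\right) - 47794 = \left(-118 + 3698\right) - 47794 = 3580 - 47794 = -44214$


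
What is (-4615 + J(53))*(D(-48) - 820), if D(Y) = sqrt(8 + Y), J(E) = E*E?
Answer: 1480920 - 3612*I*sqrt(10) ≈ 1.4809e+6 - 11422.0*I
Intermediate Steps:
J(E) = E**2
(-4615 + J(53))*(D(-48) - 820) = (-4615 + 53**2)*(sqrt(8 - 48) - 820) = (-4615 + 2809)*(sqrt(-40) - 820) = -1806*(2*I*sqrt(10) - 820) = -1806*(-820 + 2*I*sqrt(10)) = 1480920 - 3612*I*sqrt(10)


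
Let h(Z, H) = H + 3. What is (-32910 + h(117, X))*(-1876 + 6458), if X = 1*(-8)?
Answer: -150816530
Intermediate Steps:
X = -8
h(Z, H) = 3 + H
(-32910 + h(117, X))*(-1876 + 6458) = (-32910 + (3 - 8))*(-1876 + 6458) = (-32910 - 5)*4582 = -32915*4582 = -150816530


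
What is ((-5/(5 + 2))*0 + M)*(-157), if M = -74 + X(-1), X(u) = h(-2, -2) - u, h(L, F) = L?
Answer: 11775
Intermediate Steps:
X(u) = -2 - u
M = -75 (M = -74 + (-2 - 1*(-1)) = -74 + (-2 + 1) = -74 - 1 = -75)
((-5/(5 + 2))*0 + M)*(-157) = ((-5/(5 + 2))*0 - 75)*(-157) = ((-5/7)*0 - 75)*(-157) = (((1/7)*(-5))*0 - 75)*(-157) = (-5/7*0 - 75)*(-157) = (0 - 75)*(-157) = -75*(-157) = 11775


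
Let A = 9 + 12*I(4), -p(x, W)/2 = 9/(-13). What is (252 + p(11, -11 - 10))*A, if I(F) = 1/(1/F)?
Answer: 187758/13 ≈ 14443.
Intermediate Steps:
I(F) = F
p(x, W) = 18/13 (p(x, W) = -18/(-13) = -18*(-1)/13 = -2*(-9/13) = 18/13)
A = 57 (A = 9 + 12*4 = 9 + 48 = 57)
(252 + p(11, -11 - 10))*A = (252 + 18/13)*57 = (3294/13)*57 = 187758/13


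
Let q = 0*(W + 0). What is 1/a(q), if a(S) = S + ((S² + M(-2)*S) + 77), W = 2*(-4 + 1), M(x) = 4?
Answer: 1/77 ≈ 0.012987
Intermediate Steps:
W = -6 (W = 2*(-3) = -6)
q = 0 (q = 0*(-6 + 0) = 0*(-6) = 0)
a(S) = 77 + S² + 5*S (a(S) = S + ((S² + 4*S) + 77) = S + (77 + S² + 4*S) = 77 + S² + 5*S)
1/a(q) = 1/(77 + 0² + 5*0) = 1/(77 + 0 + 0) = 1/77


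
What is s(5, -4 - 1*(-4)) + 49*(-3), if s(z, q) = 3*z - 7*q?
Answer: -132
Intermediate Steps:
s(z, q) = -7*q + 3*z
s(5, -4 - 1*(-4)) + 49*(-3) = (-7*(-4 - 1*(-4)) + 3*5) + 49*(-3) = (-7*(-4 + 4) + 15) - 147 = (-7*0 + 15) - 147 = (0 + 15) - 147 = 15 - 147 = -132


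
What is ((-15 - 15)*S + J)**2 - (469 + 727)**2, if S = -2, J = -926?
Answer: -680460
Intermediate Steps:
((-15 - 15)*S + J)**2 - (469 + 727)**2 = ((-15 - 15)*(-2) - 926)**2 - (469 + 727)**2 = (-30*(-2) - 926)**2 - 1*1196**2 = (60 - 926)**2 - 1*1430416 = (-866)**2 - 1430416 = 749956 - 1430416 = -680460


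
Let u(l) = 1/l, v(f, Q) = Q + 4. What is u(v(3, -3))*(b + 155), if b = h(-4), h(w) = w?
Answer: 151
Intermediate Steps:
v(f, Q) = 4 + Q
u(l) = 1/l
b = -4
u(v(3, -3))*(b + 155) = (-4 + 155)/(4 - 3) = 151/1 = 1*151 = 151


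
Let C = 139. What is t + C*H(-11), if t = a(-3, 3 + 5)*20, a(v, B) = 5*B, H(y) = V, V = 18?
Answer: 3302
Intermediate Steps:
H(y) = 18
t = 800 (t = (5*(3 + 5))*20 = (5*8)*20 = 40*20 = 800)
t + C*H(-11) = 800 + 139*18 = 800 + 2502 = 3302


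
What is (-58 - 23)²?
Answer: 6561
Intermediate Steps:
(-58 - 23)² = (-81)² = 6561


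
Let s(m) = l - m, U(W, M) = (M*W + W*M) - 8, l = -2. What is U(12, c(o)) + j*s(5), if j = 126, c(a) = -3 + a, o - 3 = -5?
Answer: -1010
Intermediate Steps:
o = -2 (o = 3 - 5 = -2)
U(W, M) = -8 + 2*M*W (U(W, M) = (M*W + M*W) - 8 = 2*M*W - 8 = -8 + 2*M*W)
s(m) = -2 - m
U(12, c(o)) + j*s(5) = (-8 + 2*(-3 - 2)*12) + 126*(-2 - 1*5) = (-8 + 2*(-5)*12) + 126*(-2 - 5) = (-8 - 120) + 126*(-7) = -128 - 882 = -1010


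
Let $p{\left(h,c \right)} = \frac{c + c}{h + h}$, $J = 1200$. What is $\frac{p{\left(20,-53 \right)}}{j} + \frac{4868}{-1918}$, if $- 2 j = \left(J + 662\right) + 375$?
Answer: $- \frac{54397753}{21452830} \approx -2.5357$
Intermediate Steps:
$p{\left(h,c \right)} = \frac{c}{h}$ ($p{\left(h,c \right)} = \frac{2 c}{2 h} = 2 c \frac{1}{2 h} = \frac{c}{h}$)
$j = - \frac{2237}{2}$ ($j = - \frac{\left(1200 + 662\right) + 375}{2} = - \frac{1862 + 375}{2} = \left(- \frac{1}{2}\right) 2237 = - \frac{2237}{2} \approx -1118.5$)
$\frac{p{\left(20,-53 \right)}}{j} + \frac{4868}{-1918} = \frac{\left(-53\right) \frac{1}{20}}{- \frac{2237}{2}} + \frac{4868}{-1918} = \left(-53\right) \frac{1}{20} \left(- \frac{2}{2237}\right) + 4868 \left(- \frac{1}{1918}\right) = \left(- \frac{53}{20}\right) \left(- \frac{2}{2237}\right) - \frac{2434}{959} = \frac{53}{22370} - \frac{2434}{959} = - \frac{54397753}{21452830}$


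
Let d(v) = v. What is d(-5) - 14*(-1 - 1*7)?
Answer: 107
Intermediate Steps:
d(-5) - 14*(-1 - 1*7) = -5 - 14*(-1 - 1*7) = -5 - 14*(-1 - 7) = -5 - 14*(-8) = -5 + 112 = 107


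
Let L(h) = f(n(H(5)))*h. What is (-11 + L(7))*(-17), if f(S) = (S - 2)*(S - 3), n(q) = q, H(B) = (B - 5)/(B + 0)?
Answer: -527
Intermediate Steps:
H(B) = (-5 + B)/B
f(S) = (-3 + S)*(-2 + S) (f(S) = (-2 + S)*(-3 + S) = (-3 + S)*(-2 + S))
L(h) = 6*h (L(h) = (6 + ((-5 + 5)/5)² - 5*(-5 + 5)/5)*h = (6 + ((⅕)*0)² - 0)*h = (6 + 0² - 5*0)*h = (6 + 0 + 0)*h = 6*h)
(-11 + L(7))*(-17) = (-11 + 6*7)*(-17) = (-11 + 42)*(-17) = 31*(-17) = -527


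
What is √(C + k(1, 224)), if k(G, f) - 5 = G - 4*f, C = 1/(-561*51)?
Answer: I*√280101701/561 ≈ 29.833*I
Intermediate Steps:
C = -1/28611 (C = 1/(-28611) = -1/28611 ≈ -3.4952e-5)
k(G, f) = 5 + G - 4*f (k(G, f) = 5 + (G - 4*f) = 5 + G - 4*f)
√(C + k(1, 224)) = √(-1/28611 + (5 + 1 - 4*224)) = √(-1/28611 + (5 + 1 - 896)) = √(-1/28611 - 890) = √(-25463791/28611) = I*√280101701/561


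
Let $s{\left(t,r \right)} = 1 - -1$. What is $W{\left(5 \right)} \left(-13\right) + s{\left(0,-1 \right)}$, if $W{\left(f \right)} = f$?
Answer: $-63$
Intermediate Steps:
$s{\left(t,r \right)} = 2$ ($s{\left(t,r \right)} = 1 + 1 = 2$)
$W{\left(5 \right)} \left(-13\right) + s{\left(0,-1 \right)} = 5 \left(-13\right) + 2 = -65 + 2 = -63$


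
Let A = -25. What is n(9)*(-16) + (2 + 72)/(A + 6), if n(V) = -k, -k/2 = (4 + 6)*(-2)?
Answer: 12086/19 ≈ 636.11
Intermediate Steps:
k = 40 (k = -2*(4 + 6)*(-2) = -20*(-2) = -2*(-20) = 40)
n(V) = -40 (n(V) = -1*40 = -40)
n(9)*(-16) + (2 + 72)/(A + 6) = -40*(-16) + (2 + 72)/(-25 + 6) = 640 + 74/(-19) = 640 + 74*(-1/19) = 640 - 74/19 = 12086/19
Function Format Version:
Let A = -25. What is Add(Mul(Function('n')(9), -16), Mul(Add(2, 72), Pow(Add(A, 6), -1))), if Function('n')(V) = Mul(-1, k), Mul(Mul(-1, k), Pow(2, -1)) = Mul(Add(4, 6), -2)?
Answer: Rational(12086, 19) ≈ 636.11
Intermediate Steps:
k = 40 (k = Mul(-2, Mul(Add(4, 6), -2)) = Mul(-2, Mul(10, -2)) = Mul(-2, -20) = 40)
Function('n')(V) = -40 (Function('n')(V) = Mul(-1, 40) = -40)
Add(Mul(Function('n')(9), -16), Mul(Add(2, 72), Pow(Add(A, 6), -1))) = Add(Mul(-40, -16), Mul(Add(2, 72), Pow(Add(-25, 6), -1))) = Add(640, Mul(74, Pow(-19, -1))) = Add(640, Mul(74, Rational(-1, 19))) = Add(640, Rational(-74, 19)) = Rational(12086, 19)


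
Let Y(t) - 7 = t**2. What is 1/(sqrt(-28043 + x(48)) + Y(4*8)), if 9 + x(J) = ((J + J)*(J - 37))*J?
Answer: 1031/1040325 - 2*sqrt(5659)/1040325 ≈ 0.00084642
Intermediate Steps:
x(J) = -9 + 2*J**2*(-37 + J) (x(J) = -9 + ((J + J)*(J - 37))*J = -9 + ((2*J)*(-37 + J))*J = -9 + (2*J*(-37 + J))*J = -9 + 2*J**2*(-37 + J))
Y(t) = 7 + t**2
1/(sqrt(-28043 + x(48)) + Y(4*8)) = 1/(sqrt(-28043 + (-9 - 74*48**2 + 2*48**3)) + (7 + (4*8)**2)) = 1/(sqrt(-28043 + (-9 - 74*2304 + 2*110592)) + (7 + 32**2)) = 1/(sqrt(-28043 + (-9 - 170496 + 221184)) + (7 + 1024)) = 1/(sqrt(-28043 + 50679) + 1031) = 1/(sqrt(22636) + 1031) = 1/(2*sqrt(5659) + 1031) = 1/(1031 + 2*sqrt(5659))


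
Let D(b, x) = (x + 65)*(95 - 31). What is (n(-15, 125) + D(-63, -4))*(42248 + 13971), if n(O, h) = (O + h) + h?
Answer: 232690441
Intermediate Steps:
D(b, x) = 4160 + 64*x (D(b, x) = (65 + x)*64 = 4160 + 64*x)
n(O, h) = O + 2*h
(n(-15, 125) + D(-63, -4))*(42248 + 13971) = ((-15 + 2*125) + (4160 + 64*(-4)))*(42248 + 13971) = ((-15 + 250) + (4160 - 256))*56219 = (235 + 3904)*56219 = 4139*56219 = 232690441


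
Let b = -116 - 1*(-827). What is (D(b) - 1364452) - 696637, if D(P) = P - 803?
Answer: -2061181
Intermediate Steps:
b = 711 (b = -116 + 827 = 711)
D(P) = -803 + P
(D(b) - 1364452) - 696637 = ((-803 + 711) - 1364452) - 696637 = (-92 - 1364452) - 696637 = -1364544 - 696637 = -2061181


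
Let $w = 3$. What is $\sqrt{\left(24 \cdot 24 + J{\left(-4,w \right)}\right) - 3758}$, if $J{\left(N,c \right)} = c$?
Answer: $17 i \sqrt{11} \approx 56.383 i$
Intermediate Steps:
$\sqrt{\left(24 \cdot 24 + J{\left(-4,w \right)}\right) - 3758} = \sqrt{\left(24 \cdot 24 + 3\right) - 3758} = \sqrt{\left(576 + 3\right) - 3758} = \sqrt{579 - 3758} = \sqrt{-3179} = 17 i \sqrt{11}$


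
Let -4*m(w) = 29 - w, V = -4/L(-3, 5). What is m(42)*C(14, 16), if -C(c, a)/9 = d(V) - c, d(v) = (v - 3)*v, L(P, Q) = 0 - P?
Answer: 481/2 ≈ 240.50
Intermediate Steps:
L(P, Q) = -P
V = -4/3 (V = -4/((-1*(-3))) = -4/3 ≈ -1.3333)
d(v) = v*(-3 + v) (d(v) = (-3 + v)*v = v*(-3 + v))
m(w) = -29/4 + w/4 (m(w) = -(29 - w)/4 = -29/4 + w/4)
C(c, a) = -52 + 9*c (C(c, a) = -9*(-4*(-3 - 4/3)/3 - c) = -9*(-4/3*(-13/3) - c) = -9*(52/9 - c) = -52 + 9*c)
m(42)*C(14, 16) = (-29/4 + (¼)*42)*(-52 + 9*14) = (-29/4 + 21/2)*(-52 + 126) = (13/4)*74 = 481/2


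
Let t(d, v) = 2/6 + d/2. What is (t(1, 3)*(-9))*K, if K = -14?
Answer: 105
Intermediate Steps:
t(d, v) = ⅓ + d/2 (t(d, v) = 2*(⅙) + d*(½) = ⅓ + d/2)
(t(1, 3)*(-9))*K = ((⅓ + (½)*1)*(-9))*(-14) = ((⅓ + ½)*(-9))*(-14) = ((⅚)*(-9))*(-14) = -15/2*(-14) = 105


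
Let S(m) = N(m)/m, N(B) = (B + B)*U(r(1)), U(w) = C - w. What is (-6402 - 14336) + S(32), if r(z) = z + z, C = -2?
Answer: -20746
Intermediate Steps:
r(z) = 2*z
U(w) = -2 - w
N(B) = -8*B (N(B) = (B + B)*(-2 - 2) = (2*B)*(-2 - 1*2) = (2*B)*(-2 - 2) = (2*B)*(-4) = -8*B)
S(m) = -8 (S(m) = (-8*m)/m = -8)
(-6402 - 14336) + S(32) = (-6402 - 14336) - 8 = -20738 - 8 = -20746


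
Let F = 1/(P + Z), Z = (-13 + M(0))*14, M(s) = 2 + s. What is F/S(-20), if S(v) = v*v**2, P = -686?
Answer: 1/6720000 ≈ 1.4881e-7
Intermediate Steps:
Z = -154 (Z = (-13 + (2 + 0))*14 = (-13 + 2)*14 = -11*14 = -154)
S(v) = v**3
F = -1/840 (F = 1/(-686 - 154) = 1/(-840) = -1/840 ≈ -0.0011905)
F/S(-20) = -1/(840*((-20)**3)) = -1/840/(-8000) = -1/840*(-1/8000) = 1/6720000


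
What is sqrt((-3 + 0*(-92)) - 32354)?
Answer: I*sqrt(32357) ≈ 179.88*I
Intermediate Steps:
sqrt((-3 + 0*(-92)) - 32354) = sqrt((-3 + 0) - 32354) = sqrt(-3 - 32354) = sqrt(-32357) = I*sqrt(32357)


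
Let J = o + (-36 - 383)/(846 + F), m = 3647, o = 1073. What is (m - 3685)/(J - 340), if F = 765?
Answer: -30609/590222 ≈ -0.051860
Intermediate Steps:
J = 1728184/1611 (J = 1073 + (-36 - 383)/(846 + 765) = 1073 - 419/1611 = 1728184/1611 ≈ 1072.7)
(m - 3685)/(J - 340) = (3647 - 3685)/(1728184/1611 - 340) = -38/1180444/1611 = -38*1611/1180444 = -30609/590222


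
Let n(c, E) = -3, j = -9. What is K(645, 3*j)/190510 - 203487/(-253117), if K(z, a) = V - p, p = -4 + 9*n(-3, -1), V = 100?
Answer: 38799466697/48221319670 ≈ 0.80461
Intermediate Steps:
p = -31 (p = -4 + 9*(-3) = -4 - 27 = -31)
K(z, a) = 131 (K(z, a) = 100 - 1*(-31) = 100 + 31 = 131)
K(645, 3*j)/190510 - 203487/(-253117) = 131/190510 - 203487/(-253117) = 131*(1/190510) - 203487*(-1/253117) = 131/190510 + 203487/253117 = 38799466697/48221319670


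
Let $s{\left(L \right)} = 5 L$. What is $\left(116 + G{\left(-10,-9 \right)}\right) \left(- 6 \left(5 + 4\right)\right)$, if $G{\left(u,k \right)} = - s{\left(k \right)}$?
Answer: $-8694$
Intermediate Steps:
$G{\left(u,k \right)} = - 5 k$
$\left(116 + G{\left(-10,-9 \right)}\right) \left(- 6 \left(5 + 4\right)\right) = \left(116 - -45\right) \left(- 6 \left(5 + 4\right)\right) = \left(116 + 45\right) \left(\left(-6\right) 9\right) = 161 \left(-54\right) = -8694$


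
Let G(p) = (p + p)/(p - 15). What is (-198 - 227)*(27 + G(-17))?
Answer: -190825/16 ≈ -11927.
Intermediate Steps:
G(p) = 2*p/(-15 + p) (G(p) = (2*p)/(-15 + p) = 2*p/(-15 + p))
(-198 - 227)*(27 + G(-17)) = (-198 - 227)*(27 + 2*(-17)/(-15 - 17)) = -425*(27 + 2*(-17)/(-32)) = -425*(27 + 2*(-17)*(-1/32)) = -425*(27 + 17/16) = -425*449/16 = -190825/16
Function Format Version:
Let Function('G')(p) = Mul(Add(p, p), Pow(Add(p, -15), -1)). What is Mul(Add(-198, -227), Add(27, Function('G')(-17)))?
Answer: Rational(-190825, 16) ≈ -11927.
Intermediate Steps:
Function('G')(p) = Mul(2, p, Pow(Add(-15, p), -1)) (Function('G')(p) = Mul(Mul(2, p), Pow(Add(-15, p), -1)) = Mul(2, p, Pow(Add(-15, p), -1)))
Mul(Add(-198, -227), Add(27, Function('G')(-17))) = Mul(Add(-198, -227), Add(27, Mul(2, -17, Pow(Add(-15, -17), -1)))) = Mul(-425, Add(27, Mul(2, -17, Pow(-32, -1)))) = Mul(-425, Add(27, Mul(2, -17, Rational(-1, 32)))) = Mul(-425, Add(27, Rational(17, 16))) = Mul(-425, Rational(449, 16)) = Rational(-190825, 16)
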